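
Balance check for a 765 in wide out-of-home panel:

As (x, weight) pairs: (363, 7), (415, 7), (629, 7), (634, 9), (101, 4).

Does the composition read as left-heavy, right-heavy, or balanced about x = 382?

right-heavy

Weights sum to 7 + 7 + 7 + 9 + 4 = 34.
Σw·x = 7·363 + 7·415 + 7·629 + 9·634 + 4·101 = 15959, so x̄ = 15959/34 ≈ 469.38.
Since 469.4 is right of 382, the composition reads right-heavy.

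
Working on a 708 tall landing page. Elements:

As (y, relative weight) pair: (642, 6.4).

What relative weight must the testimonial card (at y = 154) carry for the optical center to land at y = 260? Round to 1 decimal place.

w ≈ 23.1

The single fixed element contributes weight 6.4, moment 6.4·642 = 4108.8.
For the centroid to hit 260: (4108.8 + w·154) / (6.4 + w) = 260.
Solving: w = (260·6.4 − 4108.8) / (154 − 260) = -2444.8 / -106 ≈ 23.06.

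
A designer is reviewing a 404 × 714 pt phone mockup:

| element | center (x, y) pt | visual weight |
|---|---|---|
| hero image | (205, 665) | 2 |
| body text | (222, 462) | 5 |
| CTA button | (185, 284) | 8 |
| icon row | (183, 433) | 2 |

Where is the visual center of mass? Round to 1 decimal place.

Total weight = 2 + 5 + 8 + 2 = 17.
Σw·x = 2·205 + 5·222 + 8·185 + 2·183 = 3366, so x̄ = 3366/17 ≈ 198.00.
Σw·y = 2·665 + 5·462 + 8·284 + 2·433 = 6778, so ȳ = 6778/17 ≈ 398.71.

(198.0, 398.7)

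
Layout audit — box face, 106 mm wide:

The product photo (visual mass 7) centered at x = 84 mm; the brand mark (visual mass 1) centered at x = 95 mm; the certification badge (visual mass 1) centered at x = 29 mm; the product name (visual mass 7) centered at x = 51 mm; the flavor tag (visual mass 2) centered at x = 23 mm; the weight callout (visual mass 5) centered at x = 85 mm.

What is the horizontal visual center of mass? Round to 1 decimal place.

Σw = 7 + 1 + 1 + 7 + 2 + 5 = 23.
x: moment 1540 / weight 23 ≈ 66.96

x ≈ 67.0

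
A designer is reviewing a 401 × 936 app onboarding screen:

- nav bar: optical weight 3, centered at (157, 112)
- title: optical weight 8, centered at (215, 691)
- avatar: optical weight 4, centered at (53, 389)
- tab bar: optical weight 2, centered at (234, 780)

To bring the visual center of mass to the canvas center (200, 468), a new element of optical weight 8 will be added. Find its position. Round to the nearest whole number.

New total weight: (3 + 8 + 4 + 2) + 8 = 25.
Along x: (2871 + 8·x) / 25 = 200 (existing moment 3·157 + 8·215 + 4·53 + 2·234 = 2871) ⇒ x = (5000 − 2871) / 8 ≈ 266.12.
Along y: (8980 + 8·y) / 25 = 468 (existing moment 3·112 + 8·691 + 4·389 + 2·780 = 8980) ⇒ y = (11700 − 8980) / 8 ≈ 340.00.

(266, 340)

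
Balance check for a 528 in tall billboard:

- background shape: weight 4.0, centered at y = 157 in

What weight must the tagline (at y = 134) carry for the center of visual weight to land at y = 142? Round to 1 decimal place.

w ≈ 7.5

Known: weight 4.0 with moment 4.0·157 = 628.0.
Set Σw·y/Σw = 142: (628.0 + 134w) = 142·(4.0 + w).
Solving: w = (142·4.0 − 628.0) / (134 − 142) = -60.0 / -8 ≈ 7.50.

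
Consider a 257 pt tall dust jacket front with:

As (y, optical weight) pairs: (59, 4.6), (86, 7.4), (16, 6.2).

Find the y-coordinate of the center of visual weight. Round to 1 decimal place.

y ≈ 55.3

Total weight = 4.6 + 7.4 + 6.2 = 18.2.
Σw·y = 4.6·59 + 7.4·86 + 6.2·16 = 1007.0, so ȳ = 1007.0/18.2 ≈ 55.33.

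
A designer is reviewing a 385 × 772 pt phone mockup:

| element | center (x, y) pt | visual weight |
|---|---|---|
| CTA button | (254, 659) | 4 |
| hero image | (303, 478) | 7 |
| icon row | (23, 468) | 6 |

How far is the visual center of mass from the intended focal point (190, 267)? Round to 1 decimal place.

≈ 250.1 pt

Total weight = 4 + 7 + 6 = 17.
x: (4·254 + 7·303 + 6·23) / 17 = 3275 / 17 ≈ 192.65
y: (4·659 + 7·478 + 6·468) / 17 = 8790 / 17 ≈ 517.06
Relative to (190, 267): Δ = (2.65, 250.06); |Δ| = √(2.65² + 250.06²) ≈ 250.07.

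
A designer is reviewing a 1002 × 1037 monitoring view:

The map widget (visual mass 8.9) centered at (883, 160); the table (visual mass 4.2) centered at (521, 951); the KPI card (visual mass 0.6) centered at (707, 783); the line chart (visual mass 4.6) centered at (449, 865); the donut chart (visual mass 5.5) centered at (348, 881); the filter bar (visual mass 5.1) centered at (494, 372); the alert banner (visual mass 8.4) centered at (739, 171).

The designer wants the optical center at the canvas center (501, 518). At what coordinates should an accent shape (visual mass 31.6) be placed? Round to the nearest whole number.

(359, 558)

With the accent shape, Σw becomes 8.9 + 4.2 + 0.6 + 4.6 + 5.5 + 5.1 + 8.4 + 31.6 = 68.9.
x: need Σw·x = 68.9·501 = 34518.9. Existing = 8.9·883 + 4.2·521 + 0.6·707 + 4.6·449 + 5.5·348 + 5.1·494 + 8.4·739 = 23177.5. Remainder 11341.4 / 31.6 ≈ 358.91.
y: need Σw·y = 68.9·518 = 35690.2. Existing = 8.9·160 + 4.2·951 + 0.6·783 + 4.6·865 + 5.5·881 + 5.1·372 + 8.4·171 = 18046.1. Remainder 17644.1 / 31.6 ≈ 558.36.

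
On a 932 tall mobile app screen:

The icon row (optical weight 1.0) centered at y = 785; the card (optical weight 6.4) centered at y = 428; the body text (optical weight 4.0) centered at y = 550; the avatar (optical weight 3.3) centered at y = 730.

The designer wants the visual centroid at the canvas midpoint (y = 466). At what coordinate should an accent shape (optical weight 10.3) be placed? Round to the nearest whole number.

y ≈ 341

New total weight: (1.0 + 6.4 + 4.0 + 3.3) + 10.3 = 25.0.
y: need Σw·y = 25.0·466 = 11650.0. Existing = 1.0·785 + 6.4·428 + 4.0·550 + 3.3·730 = 8133.2. Remainder 3516.8 / 10.3 ≈ 341.44.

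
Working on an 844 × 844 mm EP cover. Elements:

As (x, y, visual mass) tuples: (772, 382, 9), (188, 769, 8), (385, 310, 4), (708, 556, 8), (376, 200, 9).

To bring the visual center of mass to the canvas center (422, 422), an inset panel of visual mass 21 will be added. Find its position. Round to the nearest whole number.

(279, 372)

New total weight: (9 + 8 + 4 + 8 + 9) + 21 = 59.
Along x: (19040 + 21·x) / 59 = 422 (existing moment 9·772 + 8·188 + 4·385 + 8·708 + 9·376 = 19040) ⇒ x = (24898 − 19040) / 21 ≈ 278.95.
Along y: (17078 + 21·y) / 59 = 422 (existing moment 9·382 + 8·769 + 4·310 + 8·556 + 9·200 = 17078) ⇒ y = (24898 − 17078) / 21 ≈ 372.38.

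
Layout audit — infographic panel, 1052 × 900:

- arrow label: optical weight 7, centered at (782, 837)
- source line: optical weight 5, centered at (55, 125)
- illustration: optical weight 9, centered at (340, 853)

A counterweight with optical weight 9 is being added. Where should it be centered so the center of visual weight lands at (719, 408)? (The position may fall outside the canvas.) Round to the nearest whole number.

With the counterweight, Σw becomes 7 + 5 + 9 + 9 = 30.
x: need Σw·x = 30·719 = 21570. Existing = 7·782 + 5·55 + 9·340 = 8809. Remainder 12761 / 9 ≈ 1417.89.
y: need Σw·y = 30·408 = 12240. Existing = 7·837 + 5·125 + 9·853 = 14161. Remainder -1921 / 9 ≈ -213.44.

(1418, -213)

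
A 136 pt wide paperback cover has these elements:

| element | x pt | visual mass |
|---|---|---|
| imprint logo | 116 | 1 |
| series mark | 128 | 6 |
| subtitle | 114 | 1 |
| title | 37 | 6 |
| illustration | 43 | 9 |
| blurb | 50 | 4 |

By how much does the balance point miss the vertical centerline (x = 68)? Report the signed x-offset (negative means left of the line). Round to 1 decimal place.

Σw = 1 + 6 + 1 + 6 + 9 + 4 = 27.
Σw·x = 1807; x̄ = 1807/27 ≈ 66.93.
Against x = 68, that's 66.93 − 68 = -1.07.

≈ -1.1 pt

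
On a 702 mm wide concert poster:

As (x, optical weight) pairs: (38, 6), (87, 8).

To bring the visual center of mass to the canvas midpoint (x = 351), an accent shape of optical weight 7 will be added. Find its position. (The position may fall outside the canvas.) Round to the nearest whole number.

After adding the accent shape, total weight = 6 + 8 + 7 = 21.
x: need Σw·x = 21·351 = 7371. Existing = 6·38 + 8·87 = 924. Remainder 6447 / 7 ≈ 921.00.

x ≈ 921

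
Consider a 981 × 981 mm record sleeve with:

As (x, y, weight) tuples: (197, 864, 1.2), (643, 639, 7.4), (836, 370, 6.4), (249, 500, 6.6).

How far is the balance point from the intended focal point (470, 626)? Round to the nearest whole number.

≈ 129 mm

Weights sum to 1.2 + 7.4 + 6.4 + 6.6 = 21.6.
x: (1.2·197 + 7.4·643 + 6.4·836 + 6.6·249) / 21.6 = 11988.4 / 21.6 ≈ 555.02
y: (1.2·864 + 7.4·639 + 6.4·370 + 6.6·500) / 21.6 = 11433.4 / 21.6 ≈ 529.32
From (470, 626): dx = 85.02, dy = -96.68, so the distance is √(dx²+dy²) ≈ 128.74.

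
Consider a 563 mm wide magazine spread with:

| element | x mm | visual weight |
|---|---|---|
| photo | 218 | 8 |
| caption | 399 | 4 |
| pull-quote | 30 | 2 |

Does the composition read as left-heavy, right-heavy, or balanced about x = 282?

left-heavy

Total weight = 8 + 4 + 2 = 14.
x: (8·218 + 4·399 + 2·30) / 14 = 3400 / 14 ≈ 242.86
242.9 lies left of the midline 282, so the layout is left-heavy.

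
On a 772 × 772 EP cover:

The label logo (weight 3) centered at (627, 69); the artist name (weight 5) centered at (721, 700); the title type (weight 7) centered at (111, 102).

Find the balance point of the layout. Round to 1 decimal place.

Total weight = 3 + 5 + 7 = 15.
Σw·x = 3·627 + 5·721 + 7·111 = 6263, so x̄ = 6263/15 ≈ 417.53.
Σw·y = 3·69 + 5·700 + 7·102 = 4421, so ȳ = 4421/15 ≈ 294.73.

(417.5, 294.7)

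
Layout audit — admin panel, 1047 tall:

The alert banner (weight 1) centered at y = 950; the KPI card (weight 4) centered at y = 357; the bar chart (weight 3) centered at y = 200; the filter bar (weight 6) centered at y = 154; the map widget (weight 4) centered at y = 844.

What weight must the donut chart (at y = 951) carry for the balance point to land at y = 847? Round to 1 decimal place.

w ≈ 76.6

Known weights sum to 1 + 4 + 3 + 6 + 4 = 18; their moment is 1·950 + 4·357 + 3·200 + 6·154 + 4·844 = 7278.
Balance at y = 847 requires (7278 + w·951) / (18 + w) = 847.
So w = (847·18 − 7278)/(951 − 847) = 7968/104 ≈ 76.62.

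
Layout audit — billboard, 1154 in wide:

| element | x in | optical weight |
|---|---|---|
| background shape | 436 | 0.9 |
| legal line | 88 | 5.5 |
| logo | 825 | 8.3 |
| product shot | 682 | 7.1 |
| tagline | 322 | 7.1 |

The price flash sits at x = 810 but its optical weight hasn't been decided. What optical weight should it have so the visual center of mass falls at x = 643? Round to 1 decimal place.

w ≈ 22.3

Fixed elements: Σw = 0.9 + 5.5 + 8.3 + 7.1 + 7.1 = 28.9, Σw·x = 0.9·436 + 5.5·88 + 8.3·825 + 7.1·682 + 7.1·322 = 14852.3.
For the centroid to hit 643: (14852.3 + w·810) / (28.9 + w) = 643.
So w = (643·28.9 − 14852.3)/(810 − 643) = 3730.4/167 ≈ 22.34.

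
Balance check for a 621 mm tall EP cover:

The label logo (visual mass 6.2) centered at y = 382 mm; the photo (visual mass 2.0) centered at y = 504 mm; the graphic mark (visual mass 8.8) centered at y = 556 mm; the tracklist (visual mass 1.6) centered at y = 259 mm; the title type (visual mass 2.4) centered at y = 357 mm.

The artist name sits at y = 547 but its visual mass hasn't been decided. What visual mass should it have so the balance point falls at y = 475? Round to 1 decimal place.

Fixed elements: Σw = 6.2 + 2.0 + 8.8 + 1.6 + 2.4 = 21.0, Σw·y = 6.2·382 + 2.0·504 + 8.8·556 + 1.6·259 + 2.4·357 = 9540.4.
For the centroid to hit 475: (9540.4 + w·547) / (21.0 + w) = 475.
So w = (475·21.0 − 9540.4)/(547 − 475) = 434.6/72 ≈ 6.04.

w ≈ 6.0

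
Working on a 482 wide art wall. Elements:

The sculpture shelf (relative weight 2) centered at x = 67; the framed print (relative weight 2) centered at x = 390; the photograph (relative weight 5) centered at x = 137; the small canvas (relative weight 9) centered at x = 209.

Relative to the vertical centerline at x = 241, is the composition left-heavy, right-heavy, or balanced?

left-heavy

Weights sum to 2 + 2 + 5 + 9 = 18.
Σw·x = 2·67 + 2·390 + 5·137 + 9·209 = 3480, so x̄ = 3480/18 ≈ 193.33.
193.3 vs midline 241 → left-heavy.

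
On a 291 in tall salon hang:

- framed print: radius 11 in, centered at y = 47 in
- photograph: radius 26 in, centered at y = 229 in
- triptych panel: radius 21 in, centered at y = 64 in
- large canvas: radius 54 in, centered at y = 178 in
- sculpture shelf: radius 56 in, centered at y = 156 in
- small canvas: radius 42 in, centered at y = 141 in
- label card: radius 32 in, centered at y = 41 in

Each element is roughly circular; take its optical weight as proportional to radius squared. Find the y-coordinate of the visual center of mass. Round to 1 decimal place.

y ≈ 147.6

Weights ∝ r²: framed print 11² = 121, photograph 26² = 676, triptych panel 21² = 441, large canvas 54² = 2916, sculpture shelf 56² = 3136, small canvas 42² = 1764, label card 32² = 1024; Σw = 10078.
Σw·y = 1487687; ȳ = 1487687/10078 ≈ 147.62.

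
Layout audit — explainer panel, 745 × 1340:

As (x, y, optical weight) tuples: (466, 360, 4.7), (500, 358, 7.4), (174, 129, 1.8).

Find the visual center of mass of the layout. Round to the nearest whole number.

(446, 329)

Σw = 4.7 + 7.4 + 1.8 = 13.9.
x-moment: 4.7·466 + 7.4·500 + 1.8·174 = 6203.4; centroid 6203.4/13.9 ≈ 446.29.
y-moment: 4.7·360 + 7.4·358 + 1.8·129 = 4573.4; centroid 4573.4/13.9 ≈ 329.02.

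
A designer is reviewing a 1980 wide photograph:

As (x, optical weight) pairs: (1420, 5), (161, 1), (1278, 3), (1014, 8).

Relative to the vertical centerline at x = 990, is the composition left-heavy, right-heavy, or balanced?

Weights sum to 5 + 1 + 3 + 8 = 17.
x-moment: 5·1420 + 1·161 + 3·1278 + 8·1014 = 19207; centroid 19207/17 ≈ 1129.82.
1129.8 lies right of the midline 990, so the layout is right-heavy.

right-heavy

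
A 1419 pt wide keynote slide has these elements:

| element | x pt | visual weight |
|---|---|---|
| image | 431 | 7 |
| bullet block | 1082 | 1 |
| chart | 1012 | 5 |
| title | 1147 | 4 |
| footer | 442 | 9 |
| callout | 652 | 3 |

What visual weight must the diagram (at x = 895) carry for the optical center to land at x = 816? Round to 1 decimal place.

Existing Σw = 29 (7 + 1 + 5 + 4 + 9 + 3); existing moment 7·431 + 1·1082 + 5·1012 + 4·1147 + 9·442 + 3·652 = 19681.
Set Σw·x/Σw = 816: (19681 + 895w) = 816·(29 + w).
Rearranging, w·(895 − 816) = 816·29 − 19681 = 3983, so w ≈ 3983/79 = 50.42.

w ≈ 50.4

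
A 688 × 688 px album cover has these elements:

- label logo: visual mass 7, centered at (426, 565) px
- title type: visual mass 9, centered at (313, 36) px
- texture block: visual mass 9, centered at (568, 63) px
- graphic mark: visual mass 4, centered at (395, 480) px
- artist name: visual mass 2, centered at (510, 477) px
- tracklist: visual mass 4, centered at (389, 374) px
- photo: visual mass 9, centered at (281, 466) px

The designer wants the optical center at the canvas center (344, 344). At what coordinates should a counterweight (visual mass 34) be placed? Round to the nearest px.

(272, 395)

After adding the counterweight, total weight = 7 + 9 + 9 + 4 + 2 + 4 + 9 + 34 = 78.
x: need Σw·x = 78·344 = 26832. Existing = 7·426 + 9·313 + 9·568 + 4·395 + 2·510 + 4·389 + 9·281 = 17596. Remainder 9236 / 34 ≈ 271.65.
y: need Σw·y = 78·344 = 26832. Existing = 7·565 + 9·36 + 9·63 + 4·480 + 2·477 + 4·374 + 9·466 = 13410. Remainder 13422 / 34 ≈ 394.76.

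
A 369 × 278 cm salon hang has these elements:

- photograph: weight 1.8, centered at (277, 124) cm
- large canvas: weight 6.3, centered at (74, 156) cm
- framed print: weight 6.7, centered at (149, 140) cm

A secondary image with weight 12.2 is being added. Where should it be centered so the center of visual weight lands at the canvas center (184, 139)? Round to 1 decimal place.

(246.3, 131.9)

With the secondary image, Σw becomes 1.8 + 6.3 + 6.7 + 12.2 = 27.0.
x: need Σw·x = 27.0·184 = 4968.0. Existing = 1.8·277 + 6.3·74 + 6.7·149 = 1963.1. Remainder 3004.9 / 12.2 ≈ 246.30.
y: need Σw·y = 27.0·139 = 3753.0. Existing = 1.8·124 + 6.3·156 + 6.7·140 = 2144.0. Remainder 1609.0 / 12.2 ≈ 131.89.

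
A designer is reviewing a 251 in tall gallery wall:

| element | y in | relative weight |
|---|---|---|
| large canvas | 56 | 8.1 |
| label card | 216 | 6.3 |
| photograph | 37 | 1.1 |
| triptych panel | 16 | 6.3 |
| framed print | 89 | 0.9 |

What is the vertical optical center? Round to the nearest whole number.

y ≈ 90

Σw = 8.1 + 6.3 + 1.1 + 6.3 + 0.9 = 22.7.
Σw·y = 8.1·56 + 6.3·216 + 1.1·37 + 6.3·16 + 0.9·89 = 2036.0, so ȳ = 2036.0/22.7 ≈ 89.69.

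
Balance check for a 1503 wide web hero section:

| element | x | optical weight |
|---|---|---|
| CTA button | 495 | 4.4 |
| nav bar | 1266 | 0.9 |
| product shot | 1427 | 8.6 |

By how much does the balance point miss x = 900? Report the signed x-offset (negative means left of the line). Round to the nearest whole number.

≈ 222

Σw = 4.4 + 0.9 + 8.6 = 13.9.
Σw·x = 4.4·495 + 0.9·1266 + 8.6·1427 = 15589.6, so x̄ = 15589.6/13.9 ≈ 1121.55.
Difference: 1121.55 − 900 ≈ 221.55.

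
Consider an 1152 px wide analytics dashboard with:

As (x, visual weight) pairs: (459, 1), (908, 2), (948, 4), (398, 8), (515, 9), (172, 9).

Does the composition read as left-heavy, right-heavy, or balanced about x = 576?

Σw = 1 + 2 + 4 + 8 + 9 + 9 = 33.
x-moment: 1·459 + 2·908 + 4·948 + 8·398 + 9·515 + 9·172 = 15434; centroid 15434/33 ≈ 467.70.
467.7 lies left of the midline 576, so the layout is left-heavy.

left-heavy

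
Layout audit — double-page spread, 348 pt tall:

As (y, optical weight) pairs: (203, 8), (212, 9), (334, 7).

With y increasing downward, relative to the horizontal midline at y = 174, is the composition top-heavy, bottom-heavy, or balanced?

Weights sum to 8 + 9 + 7 = 24.
y-moment: 8·203 + 9·212 + 7·334 = 5870; centroid 5870/24 ≈ 244.58.
Since 244.6 is below (larger y than) 174, the composition reads bottom-heavy.

bottom-heavy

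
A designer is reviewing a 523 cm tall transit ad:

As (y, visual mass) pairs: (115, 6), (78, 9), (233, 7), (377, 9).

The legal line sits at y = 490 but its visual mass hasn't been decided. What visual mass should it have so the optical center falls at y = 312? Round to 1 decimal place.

w ≈ 18.3

Existing Σw = 31 (6 + 9 + 7 + 9); existing moment 6·115 + 9·78 + 7·233 + 9·377 = 6416.
Balance at y = 312 requires (6416 + w·490) / (31 + w) = 312.
Solving: w = (312·31 − 6416) / (490 − 312) = 3256 / 178 ≈ 18.29.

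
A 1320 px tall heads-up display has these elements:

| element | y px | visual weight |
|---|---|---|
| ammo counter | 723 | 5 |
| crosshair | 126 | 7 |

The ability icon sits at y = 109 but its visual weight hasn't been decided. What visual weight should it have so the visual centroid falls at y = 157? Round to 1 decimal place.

w ≈ 54.4

Existing Σw = 12 (5 + 7); existing moment 5·723 + 7·126 = 4497.
For the centroid to hit 157: (4497 + w·109) / (12 + w) = 157.
So w = (157·12 − 4497)/(109 − 157) = -2613/-48 ≈ 54.44.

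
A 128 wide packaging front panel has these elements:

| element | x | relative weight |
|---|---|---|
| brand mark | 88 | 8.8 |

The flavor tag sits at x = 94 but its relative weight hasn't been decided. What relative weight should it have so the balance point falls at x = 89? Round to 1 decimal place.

The single fixed element contributes weight 8.8, moment 8.8·88 = 774.4.
Set Σw·x/Σw = 89: (774.4 + 94w) = 89·(8.8 + w).
Solving: w = (89·8.8 − 774.4) / (94 − 89) = 8.8 / 5 ≈ 1.76.

w ≈ 1.8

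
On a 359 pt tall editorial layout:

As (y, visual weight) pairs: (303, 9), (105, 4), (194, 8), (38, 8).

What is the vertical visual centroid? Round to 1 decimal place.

Σw = 9 + 4 + 8 + 8 = 29.
Σw·y = 9·303 + 4·105 + 8·194 + 8·38 = 5003, so ȳ = 5003/29 ≈ 172.52.

y ≈ 172.5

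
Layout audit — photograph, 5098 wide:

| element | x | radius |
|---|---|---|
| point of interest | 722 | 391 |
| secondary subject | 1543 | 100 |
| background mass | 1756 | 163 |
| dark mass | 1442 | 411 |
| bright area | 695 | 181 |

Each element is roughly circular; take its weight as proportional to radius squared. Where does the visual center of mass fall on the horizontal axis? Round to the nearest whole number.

r² weights: point of interest 391² = 152881, secondary subject 100² = 10000, background mass 163² = 26569, dark mass 411² = 168921, bright area 181² = 32761. Total = 391132.
x-moment: 152881·722 + 10000·1543 + 26569·1756 + 168921·1442 + 32761·695 = 438818223; centroid 438818223/391132 ≈ 1121.92.

x ≈ 1122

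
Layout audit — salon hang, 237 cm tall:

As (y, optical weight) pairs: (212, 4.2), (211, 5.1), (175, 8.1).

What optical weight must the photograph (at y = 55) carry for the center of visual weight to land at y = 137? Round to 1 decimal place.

w ≈ 12.2

Existing Σw = 17.4 (4.2 + 5.1 + 8.1); existing moment 4.2·212 + 5.1·211 + 8.1·175 = 3384.0.
Balance at y = 137 requires (3384.0 + w·55) / (17.4 + w) = 137.
Rearranging, w·(55 − 137) = 137·17.4 − 3384.0 = -1000.2, so w ≈ -1000.2/-82 = 12.20.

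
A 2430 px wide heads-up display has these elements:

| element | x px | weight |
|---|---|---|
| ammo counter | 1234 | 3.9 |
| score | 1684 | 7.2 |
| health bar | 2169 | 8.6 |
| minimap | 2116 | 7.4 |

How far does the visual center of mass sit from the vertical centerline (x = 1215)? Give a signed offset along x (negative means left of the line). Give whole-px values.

≈ 676 px

Total weight = 3.9 + 7.2 + 8.6 + 7.4 = 27.1.
x-moment: 3.9·1234 + 7.2·1684 + 8.6·2169 + 7.4·2116 = 51249.2; centroid 51249.2/27.1 ≈ 1891.11.
Difference: 1891.11 − 1215 ≈ 676.11.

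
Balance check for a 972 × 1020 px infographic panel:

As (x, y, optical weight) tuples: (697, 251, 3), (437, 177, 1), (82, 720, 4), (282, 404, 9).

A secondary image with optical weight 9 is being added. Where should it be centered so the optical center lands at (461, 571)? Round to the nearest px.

With the secondary image, Σw becomes 3 + 1 + 4 + 9 + 9 = 26.
x: target moment 26×461 = 11986; current 3·697 + 1·437 + 4·82 + 9·282 = 5394; the secondary image supplies 6592, so x = 6592/9 ≈ 732.44.
y: target moment 26×571 = 14846; current 3·251 + 1·177 + 4·720 + 9·404 = 7446; the secondary image supplies 7400, so y = 7400/9 ≈ 822.22.

(732, 822)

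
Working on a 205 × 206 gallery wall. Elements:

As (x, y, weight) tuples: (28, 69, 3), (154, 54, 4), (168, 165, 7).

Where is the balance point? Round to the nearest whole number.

(134, 113)

Weights sum to 3 + 4 + 7 = 14.
Σw·x = 3·28 + 4·154 + 7·168 = 1876, so x̄ = 1876/14 ≈ 134.00.
Σw·y = 3·69 + 4·54 + 7·165 = 1578, so ȳ = 1578/14 ≈ 112.71.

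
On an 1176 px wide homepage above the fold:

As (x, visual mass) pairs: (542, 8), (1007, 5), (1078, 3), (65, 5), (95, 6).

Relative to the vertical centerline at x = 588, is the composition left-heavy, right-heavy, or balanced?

Σw = 8 + 5 + 3 + 5 + 6 = 27.
Σw·x = 8·542 + 5·1007 + 3·1078 + 5·65 + 6·95 = 13500, so x̄ = 13500/27 ≈ 500.00.
500.0 lies left of the midline 588, so the layout is left-heavy.

left-heavy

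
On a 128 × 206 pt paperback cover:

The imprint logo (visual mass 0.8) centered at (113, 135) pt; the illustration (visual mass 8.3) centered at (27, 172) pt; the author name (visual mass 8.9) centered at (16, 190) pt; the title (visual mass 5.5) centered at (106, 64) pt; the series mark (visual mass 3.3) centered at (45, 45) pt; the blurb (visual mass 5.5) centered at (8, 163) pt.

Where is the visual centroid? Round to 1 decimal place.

Σw = 0.8 + 8.3 + 8.9 + 5.5 + 3.3 + 5.5 = 32.3.
x: moment 1232.4 / weight 32.3 ≈ 38.15
y: moment 4623.6 / weight 32.3 ≈ 143.15

(38.2, 143.1)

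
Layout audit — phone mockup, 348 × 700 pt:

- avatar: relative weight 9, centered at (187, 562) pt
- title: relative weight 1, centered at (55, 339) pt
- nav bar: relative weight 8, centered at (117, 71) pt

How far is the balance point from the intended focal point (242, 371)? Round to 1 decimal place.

≈ 101.5 pt

Σw = 9 + 1 + 8 = 18.
x-moment: 9·187 + 1·55 + 8·117 = 2674; centroid 2674/18 ≈ 148.56.
y-moment: 9·562 + 1·339 + 8·71 = 5965; centroid 5965/18 ≈ 331.39.
From (242, 371): dx = -93.44, dy = -39.61, so the distance is √(dx²+dy²) ≈ 101.49.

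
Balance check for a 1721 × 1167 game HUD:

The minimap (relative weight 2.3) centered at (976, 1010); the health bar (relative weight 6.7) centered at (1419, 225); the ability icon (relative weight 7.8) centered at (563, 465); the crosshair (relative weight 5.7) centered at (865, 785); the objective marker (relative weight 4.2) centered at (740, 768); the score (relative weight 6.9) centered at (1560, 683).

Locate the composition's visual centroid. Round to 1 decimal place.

(1040.1, 591.4)

Total weight = 2.3 + 6.7 + 7.8 + 5.7 + 4.2 + 6.9 = 33.6.
x: (2.3·976 + 6.7·1419 + 7.8·563 + 5.7·865 + 4.2·740 + 6.9·1560) / 33.6 = 34946.0 / 33.6 ≈ 1040.06
y: (2.3·1010 + 6.7·225 + 7.8·465 + 5.7·785 + 4.2·768 + 6.9·683) / 33.6 = 19870.3 / 33.6 ≈ 591.38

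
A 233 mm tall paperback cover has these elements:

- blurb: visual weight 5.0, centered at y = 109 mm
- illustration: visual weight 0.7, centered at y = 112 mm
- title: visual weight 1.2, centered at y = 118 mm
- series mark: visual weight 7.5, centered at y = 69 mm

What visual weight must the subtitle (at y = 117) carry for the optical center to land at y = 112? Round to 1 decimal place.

w ≈ 66.1

Known weights sum to 5.0 + 0.7 + 1.2 + 7.5 = 14.4; their moment is 5.0·109 + 0.7·112 + 1.2·118 + 7.5·69 = 1282.5.
For the centroid to hit 112: (1282.5 + w·117) / (14.4 + w) = 112.
Solving: w = (112·14.4 − 1282.5) / (117 − 112) = 330.3 / 5 ≈ 66.06.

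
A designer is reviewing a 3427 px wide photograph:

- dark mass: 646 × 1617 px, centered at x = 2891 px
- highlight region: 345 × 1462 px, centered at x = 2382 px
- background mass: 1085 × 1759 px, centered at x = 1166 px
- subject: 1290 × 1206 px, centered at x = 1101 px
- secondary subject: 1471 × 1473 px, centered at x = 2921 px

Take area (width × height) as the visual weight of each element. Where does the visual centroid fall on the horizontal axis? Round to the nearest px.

x ≈ 2018

Areas: dark mass 646·1617 = 1044582, highlight region 345·1462 = 504390, background mass 1085·1759 = 1908515, subject 1290·1206 = 1555740, secondary subject 1471·1473 = 2166783. Total weight = 7180010.
x: (1044582·2891 + 504390·2382 + 1908515·1166 + 1555740·1101 + 2166783·2921) / 7180010 = 14488714915 / 7180010 ≈ 2017.92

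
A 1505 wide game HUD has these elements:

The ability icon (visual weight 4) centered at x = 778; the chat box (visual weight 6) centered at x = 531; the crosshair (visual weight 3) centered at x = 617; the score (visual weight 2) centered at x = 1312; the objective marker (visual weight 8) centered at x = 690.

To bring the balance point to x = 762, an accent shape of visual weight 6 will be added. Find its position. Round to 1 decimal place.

New total weight: (4 + 6 + 3 + 2 + 8) + 6 = 29.
Along x: (16293 + 6·x) / 29 = 762 (existing moment 4·778 + 6·531 + 3·617 + 2·1312 + 8·690 = 16293) ⇒ x = (22098 − 16293) / 6 ≈ 967.50.

x ≈ 967.5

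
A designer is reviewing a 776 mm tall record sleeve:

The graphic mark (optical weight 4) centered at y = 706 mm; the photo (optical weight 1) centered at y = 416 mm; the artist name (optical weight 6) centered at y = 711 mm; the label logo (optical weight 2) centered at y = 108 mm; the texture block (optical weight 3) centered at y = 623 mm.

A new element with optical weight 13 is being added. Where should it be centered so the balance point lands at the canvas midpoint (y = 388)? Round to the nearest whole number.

y ≈ 128

After adding the new element, total weight = 4 + 1 + 6 + 2 + 3 + 13 = 29.
y: need Σw·y = 29·388 = 11252. Existing = 4·706 + 1·416 + 6·711 + 2·108 + 3·623 = 9591. Remainder 1661 / 13 ≈ 127.77.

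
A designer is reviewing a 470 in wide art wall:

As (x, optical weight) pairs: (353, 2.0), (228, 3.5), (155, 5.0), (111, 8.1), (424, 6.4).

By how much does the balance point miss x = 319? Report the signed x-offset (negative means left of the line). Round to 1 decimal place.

Σw = 2.0 + 3.5 + 5.0 + 8.1 + 6.4 = 25.0.
x-moment: 2.0·353 + 3.5·228 + 5.0·155 + 8.1·111 + 6.4·424 = 5891.7; centroid 5891.7/25.0 ≈ 235.67.
Offset from x = 319: 235.67 − 319 ≈ -83.33.

≈ -83.3 in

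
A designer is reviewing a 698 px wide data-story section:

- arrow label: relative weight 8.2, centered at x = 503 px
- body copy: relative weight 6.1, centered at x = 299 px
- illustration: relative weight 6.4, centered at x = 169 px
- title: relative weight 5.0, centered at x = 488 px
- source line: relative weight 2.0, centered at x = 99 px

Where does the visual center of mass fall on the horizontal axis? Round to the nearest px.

x ≈ 349

Σw = 8.2 + 6.1 + 6.4 + 5.0 + 2.0 = 27.7.
Σw·x = 8.2·503 + 6.1·299 + 6.4·169 + 5.0·488 + 2.0·99 = 9668.1, so x̄ = 9668.1/27.7 ≈ 349.03.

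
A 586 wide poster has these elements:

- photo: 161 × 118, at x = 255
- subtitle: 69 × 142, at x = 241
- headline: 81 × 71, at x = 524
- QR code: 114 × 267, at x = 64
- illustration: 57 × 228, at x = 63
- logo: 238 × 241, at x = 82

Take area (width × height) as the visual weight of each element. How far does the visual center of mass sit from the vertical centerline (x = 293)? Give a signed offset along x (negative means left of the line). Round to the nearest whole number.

≈ -162

Areas → weights: photo 161·118 = 18998, subtitle 69·142 = 9798, headline 81·71 = 5751, QR code 114·267 = 30438, illustration 57·228 = 12996, logo 238·241 = 57358; Σw = 135339.
Σw·x = 17689468; x̄ = 17689468/135339 ≈ 130.70.
Difference: 130.70 − 293 ≈ -162.30.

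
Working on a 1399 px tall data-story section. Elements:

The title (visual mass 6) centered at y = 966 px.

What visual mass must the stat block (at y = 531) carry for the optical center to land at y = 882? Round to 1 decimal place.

The single fixed element contributes weight 6, moment 6·966 = 5796.
For the centroid to hit 882: (5796 + w·531) / (6 + w) = 882.
Solving: w = (882·6 − 5796) / (531 − 882) = -504 / -351 ≈ 1.44.

w ≈ 1.4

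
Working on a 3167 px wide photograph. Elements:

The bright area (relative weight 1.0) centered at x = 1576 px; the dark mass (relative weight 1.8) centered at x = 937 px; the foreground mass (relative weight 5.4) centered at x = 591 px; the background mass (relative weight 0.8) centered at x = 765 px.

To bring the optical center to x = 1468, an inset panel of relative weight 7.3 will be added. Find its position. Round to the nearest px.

After adding the inset panel, total weight = 1.0 + 1.8 + 5.4 + 0.8 + 7.3 = 16.3.
x: target moment 16.3×1468 = 23928.4; current 1.0·1576 + 1.8·937 + 5.4·591 + 0.8·765 = 7066.0; the inset panel supplies 16862.4, so x = 16862.4/7.3 ≈ 2309.92.

x ≈ 2310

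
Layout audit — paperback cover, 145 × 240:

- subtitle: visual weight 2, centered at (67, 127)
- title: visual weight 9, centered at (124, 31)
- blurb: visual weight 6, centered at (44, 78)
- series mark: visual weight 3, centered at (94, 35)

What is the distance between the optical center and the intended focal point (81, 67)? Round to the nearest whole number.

Σw = 2 + 9 + 6 + 3 = 20.
x: (2·67 + 9·124 + 6·44 + 3·94) / 20 = 1796 / 20 ≈ 89.80
y: (2·127 + 9·31 + 6·78 + 3·35) / 20 = 1106 / 20 ≈ 55.30
Offset from (81, 67): Δx ≈ 8.80, Δy ≈ -11.70; distance = √(Δx² + Δy²) ≈ 14.64.

≈ 15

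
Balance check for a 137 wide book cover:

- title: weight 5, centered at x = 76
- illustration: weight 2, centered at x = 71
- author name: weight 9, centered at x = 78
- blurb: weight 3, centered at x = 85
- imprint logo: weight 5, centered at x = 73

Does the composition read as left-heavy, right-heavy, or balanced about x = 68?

right-heavy

Weights sum to 5 + 2 + 9 + 3 + 5 = 24.
Σw·x = 5·76 + 2·71 + 9·78 + 3·85 + 5·73 = 1844, so x̄ = 1844/24 ≈ 76.83.
Since 76.8 is right of 68, the composition reads right-heavy.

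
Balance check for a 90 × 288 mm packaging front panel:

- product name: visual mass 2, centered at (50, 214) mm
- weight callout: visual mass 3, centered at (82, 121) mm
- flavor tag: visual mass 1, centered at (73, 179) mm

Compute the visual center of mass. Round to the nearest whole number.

Total weight = 2 + 3 + 1 = 6.
x-moment: 2·50 + 3·82 + 1·73 = 419; centroid 419/6 ≈ 69.83.
y-moment: 2·214 + 3·121 + 1·179 = 970; centroid 970/6 ≈ 161.67.

(70, 162)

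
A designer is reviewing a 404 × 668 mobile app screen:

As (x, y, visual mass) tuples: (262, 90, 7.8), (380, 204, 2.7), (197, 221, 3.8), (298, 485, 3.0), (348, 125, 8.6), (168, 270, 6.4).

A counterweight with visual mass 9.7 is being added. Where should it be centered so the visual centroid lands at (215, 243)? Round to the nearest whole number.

(26, 397)

With the counterweight, Σw becomes 7.8 + 2.7 + 3.8 + 3.0 + 8.6 + 6.4 + 9.7 = 42.0.
x: target moment 42.0×215 = 9030.0; current 7.8·262 + 2.7·380 + 3.8·197 + 3.0·298 + 8.6·348 + 6.4·168 = 8780.2; the counterweight supplies 249.8, so x = 249.8/9.7 ≈ 25.75.
y: target moment 42.0×243 = 10206.0; current 7.8·90 + 2.7·204 + 3.8·221 + 3.0·485 + 8.6·125 + 6.4·270 = 6350.6; the counterweight supplies 3855.4, so y = 3855.4/9.7 ≈ 397.46.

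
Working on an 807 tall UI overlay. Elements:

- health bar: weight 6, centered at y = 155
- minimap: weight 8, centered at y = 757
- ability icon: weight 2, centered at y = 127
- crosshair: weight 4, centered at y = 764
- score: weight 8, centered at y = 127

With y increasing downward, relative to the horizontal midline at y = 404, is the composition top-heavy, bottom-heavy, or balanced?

balanced

Weights sum to 6 + 8 + 2 + 4 + 8 = 28.
y: (6·155 + 8·757 + 2·127 + 4·764 + 8·127) / 28 = 11312 / 28 ≈ 404.00
404.00 = 404 exactly: balanced.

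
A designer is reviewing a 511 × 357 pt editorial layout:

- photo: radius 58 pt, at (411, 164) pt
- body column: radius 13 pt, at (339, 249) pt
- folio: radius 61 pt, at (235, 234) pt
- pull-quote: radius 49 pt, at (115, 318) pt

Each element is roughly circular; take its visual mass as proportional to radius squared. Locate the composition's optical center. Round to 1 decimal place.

(268.3, 230.8)

r² weights: photo 58² = 3364, body column 13² = 169, folio 61² = 3721, pull-quote 49² = 2401. Total = 9655.
Σw·x = 3364·411 + 169·339 + 3721·235 + 2401·115 = 2590445, so x̄ = 2590445/9655 ≈ 268.30.
Σw·y = 3364·164 + 169·249 + 3721·234 + 2401·318 = 2228009, so ȳ = 2228009/9655 ≈ 230.76.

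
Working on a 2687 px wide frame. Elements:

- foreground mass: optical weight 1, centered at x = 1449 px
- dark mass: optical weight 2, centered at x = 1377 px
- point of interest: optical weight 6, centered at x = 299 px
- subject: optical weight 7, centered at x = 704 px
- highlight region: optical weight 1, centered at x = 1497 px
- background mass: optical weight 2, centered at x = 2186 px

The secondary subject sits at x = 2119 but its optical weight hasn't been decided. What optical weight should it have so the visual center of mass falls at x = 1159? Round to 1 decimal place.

Existing Σw = 19 (1 + 2 + 6 + 7 + 1 + 2); existing moment 1·1449 + 2·1377 + 6·299 + 7·704 + 1·1497 + 2·2186 = 16794.
Balance at x = 1159 requires (16794 + w·2119) / (19 + w) = 1159.
So w = (1159·19 − 16794)/(2119 − 1159) = 5227/960 ≈ 5.44.

w ≈ 5.4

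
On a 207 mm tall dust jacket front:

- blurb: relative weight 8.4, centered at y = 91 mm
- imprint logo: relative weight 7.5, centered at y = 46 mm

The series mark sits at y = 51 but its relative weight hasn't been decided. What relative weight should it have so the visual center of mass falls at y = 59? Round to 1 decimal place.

Existing Σw = 15.9 (8.4 + 7.5); existing moment 8.4·91 + 7.5·46 = 1109.4.
For the centroid to hit 59: (1109.4 + w·51) / (15.9 + w) = 59.
So w = (59·15.9 − 1109.4)/(51 − 59) = -171.3/-8 ≈ 21.41.

w ≈ 21.4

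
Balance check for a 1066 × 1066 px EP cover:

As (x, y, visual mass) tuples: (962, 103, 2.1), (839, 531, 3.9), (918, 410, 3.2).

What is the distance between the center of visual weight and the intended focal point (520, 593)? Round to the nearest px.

≈ 425 px

Weights sum to 2.1 + 3.9 + 3.2 = 9.2.
Σw·x = 2.1·962 + 3.9·839 + 3.2·918 = 8229.9, so x̄ = 8229.9/9.2 ≈ 894.55.
Σw·y = 2.1·103 + 3.9·531 + 3.2·410 = 3599.2, so ȳ = 3599.2/9.2 ≈ 391.22.
Relative to (520, 593): Δ = (374.55, -201.78); |Δ| = √(374.55² + -201.78²) ≈ 425.45.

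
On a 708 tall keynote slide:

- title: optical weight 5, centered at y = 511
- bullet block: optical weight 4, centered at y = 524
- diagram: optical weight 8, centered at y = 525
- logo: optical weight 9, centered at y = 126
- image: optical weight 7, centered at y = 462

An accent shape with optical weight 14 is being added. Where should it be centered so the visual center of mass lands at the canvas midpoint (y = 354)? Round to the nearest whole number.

New total weight: (5 + 4 + 8 + 9 + 7) + 14 = 47.
y: need Σw·y = 47·354 = 16638. Existing = 5·511 + 4·524 + 8·525 + 9·126 + 7·462 = 13219. Remainder 3419 / 14 ≈ 244.21.

y ≈ 244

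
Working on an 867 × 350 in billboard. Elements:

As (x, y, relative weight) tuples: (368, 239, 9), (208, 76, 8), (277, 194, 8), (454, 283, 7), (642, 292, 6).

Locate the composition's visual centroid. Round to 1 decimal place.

(374.3, 211.7)

Weights sum to 9 + 8 + 8 + 7 + 6 = 38.
x-moment: 9·368 + 8·208 + 8·277 + 7·454 + 6·642 = 14222; centroid 14222/38 ≈ 374.26.
y-moment: 9·239 + 8·76 + 8·194 + 7·283 + 6·292 = 8044; centroid 8044/38 ≈ 211.68.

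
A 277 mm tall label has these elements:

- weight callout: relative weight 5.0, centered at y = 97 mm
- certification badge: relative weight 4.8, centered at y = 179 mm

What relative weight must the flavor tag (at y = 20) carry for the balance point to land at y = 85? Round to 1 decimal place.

Fixed elements: Σw = 5.0 + 4.8 = 9.8, Σw·y = 5.0·97 + 4.8·179 = 1344.2.
Balance at y = 85 requires (1344.2 + w·20) / (9.8 + w) = 85.
Solving: w = (85·9.8 − 1344.2) / (20 − 85) = -511.2 / -65 ≈ 7.86.

w ≈ 7.9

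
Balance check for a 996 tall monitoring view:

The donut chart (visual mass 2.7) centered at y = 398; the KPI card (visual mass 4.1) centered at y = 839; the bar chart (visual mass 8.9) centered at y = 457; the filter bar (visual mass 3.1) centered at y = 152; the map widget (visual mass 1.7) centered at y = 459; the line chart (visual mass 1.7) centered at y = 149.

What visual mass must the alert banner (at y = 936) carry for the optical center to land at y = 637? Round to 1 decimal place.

w ≈ 13.6

Existing Σw = 22.2 (2.7 + 4.1 + 8.9 + 3.1 + 1.7 + 1.7); existing moment 2.7·398 + 4.1·839 + 8.9·457 + 3.1·152 + 1.7·459 + 1.7·149 = 10086.6.
Set Σw·y/Σw = 637: (10086.6 + 936w) = 637·(22.2 + w).
Rearranging, w·(936 − 637) = 637·22.2 − 10086.6 = 4054.8, so w ≈ 4054.8/299 = 13.56.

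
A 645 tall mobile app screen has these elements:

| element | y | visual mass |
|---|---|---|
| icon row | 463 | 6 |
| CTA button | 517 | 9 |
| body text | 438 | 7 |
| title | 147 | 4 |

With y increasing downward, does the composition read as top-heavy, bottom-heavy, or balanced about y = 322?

Weights sum to 6 + 9 + 7 + 4 = 26.
y: (6·463 + 9·517 + 7·438 + 4·147) / 26 = 11085 / 26 ≈ 426.35
426.3 vs midline 322 → bottom-heavy.

bottom-heavy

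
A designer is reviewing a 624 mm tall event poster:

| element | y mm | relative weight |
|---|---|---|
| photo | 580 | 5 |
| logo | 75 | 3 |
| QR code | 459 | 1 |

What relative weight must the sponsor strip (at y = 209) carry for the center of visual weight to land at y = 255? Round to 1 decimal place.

w ≈ 28.0

Known weights sum to 5 + 3 + 1 = 9; their moment is 5·580 + 3·75 + 1·459 = 3584.
Balance at y = 255 requires (3584 + w·209) / (9 + w) = 255.
Rearranging, w·(209 − 255) = 255·9 − 3584 = -1289, so w ≈ -1289/-46 = 28.02.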